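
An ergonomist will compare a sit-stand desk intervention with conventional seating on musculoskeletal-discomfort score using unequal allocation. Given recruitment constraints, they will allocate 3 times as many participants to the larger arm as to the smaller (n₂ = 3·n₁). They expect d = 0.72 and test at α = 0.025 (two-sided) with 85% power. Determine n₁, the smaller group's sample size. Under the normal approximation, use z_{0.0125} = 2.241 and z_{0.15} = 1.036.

n₁ = 28

With allocation ratio k = n₂/n₁ = 3, Var(x̄₁−x̄₂) = σ²(1/n₁ + 1/(k·n₁)) = σ²·(k+1)/(k·n₁).
So n₁ = (1 + 1/k)·((z_{α/2} + z_β)/d)² = 1.333 × (3.277/0.72)².
n₁ = 1.333 × 20.72 = 27.6.
Round up: n₁ = 28, giving n₂ = 3 × 28 = 84.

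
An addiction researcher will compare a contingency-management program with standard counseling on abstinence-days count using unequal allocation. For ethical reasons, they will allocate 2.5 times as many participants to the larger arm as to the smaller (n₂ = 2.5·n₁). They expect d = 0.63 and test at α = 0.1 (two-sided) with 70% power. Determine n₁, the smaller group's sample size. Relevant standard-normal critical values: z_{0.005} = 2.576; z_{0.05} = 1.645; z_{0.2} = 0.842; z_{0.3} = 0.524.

n₁ = 17

With allocation ratio k = n₂/n₁ = 2.5, Var(x̄₁−x̄₂) = σ²(1/n₁ + 1/(k·n₁)) = σ²·(k+1)/(k·n₁).
So n₁ = (1 + 1/k)·((z_{α/2} + z_β)/d)² = 1.400 × (2.169/0.63)².
n₁ = 1.400 × 11.85 = 16.6.
Round up: n₁ = 17, giving n₂ = ⌈2.5 × 17⌉ = ⌈42.5⌉ = 43.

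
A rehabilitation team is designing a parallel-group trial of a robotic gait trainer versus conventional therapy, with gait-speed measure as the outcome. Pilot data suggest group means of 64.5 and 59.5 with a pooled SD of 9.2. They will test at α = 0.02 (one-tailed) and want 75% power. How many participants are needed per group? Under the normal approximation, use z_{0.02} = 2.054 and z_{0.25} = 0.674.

Cohen's d = |M₁ − M₂| / SD_pooled = |64.5 − 59.5| / 9.2 = 5.0 / 9.2 = 0.543.
For two independent groups with equal n: n = 2·((z_{α} + z_β) / d)².
z_{α} + z_β = 2.054 + 0.674 = 2.728.
n = 2 × (2.728 / 0.543)² = 2 × 5.024² = 2 × 25.24 = 50.5.
Round up to the next whole participant.

n = 51 per group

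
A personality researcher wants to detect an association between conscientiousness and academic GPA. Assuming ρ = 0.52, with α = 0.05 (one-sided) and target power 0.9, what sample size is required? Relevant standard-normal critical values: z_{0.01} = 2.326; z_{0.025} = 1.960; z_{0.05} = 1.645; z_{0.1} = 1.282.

n = 29

Fisher's z: C = ½·ln((1+r)/(1−r)) = ½·ln(3.1667) = 0.5763.
n = ((z_{α} + z_β)/C)² + 3.
(1.645 + 1.282) / 0.5763 = 2.927 / 0.5763 = 5.079.
n = 5.079² + 3 = 25.80 + 3 = 28.8.
Round up.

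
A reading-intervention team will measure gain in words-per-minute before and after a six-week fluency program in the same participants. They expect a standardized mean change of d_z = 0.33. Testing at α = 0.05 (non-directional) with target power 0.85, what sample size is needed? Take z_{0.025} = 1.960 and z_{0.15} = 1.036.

For a paired (one-sample on differences) test: n = ((z_{α/2} + z_β) / d)².
z_{α/2} + z_β = 1.960 + 1.036 = 2.996.
n = (2.996 / 0.33)² = 9.079² = 82.42.
Round up.

n = 83 pairs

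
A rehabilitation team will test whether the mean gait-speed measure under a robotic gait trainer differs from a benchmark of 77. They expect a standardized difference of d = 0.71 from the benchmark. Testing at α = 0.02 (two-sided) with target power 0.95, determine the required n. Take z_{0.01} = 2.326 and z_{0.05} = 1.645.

n = 32

For a one-sample test: n = ((z_{α/2} + z_β) / d)².
z_{α/2} + z_β = 2.326 + 1.645 = 3.971.
n = (3.971 / 0.71)² = 5.593² = 31.28.
Round up.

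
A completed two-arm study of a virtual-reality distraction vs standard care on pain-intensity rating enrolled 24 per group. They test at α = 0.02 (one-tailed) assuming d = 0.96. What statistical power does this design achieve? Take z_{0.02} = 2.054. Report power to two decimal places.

For two equal groups, power = Φ(d·√(n/2) − z_{α}).
d·√(n/2) = 0.96 × √(24/2) = 0.96 × 3.464 = 3.326.
z_β = 3.326 − 2.054 = 1.272.
Power = Φ(1.272) = 0.898.

power ≈ 0.90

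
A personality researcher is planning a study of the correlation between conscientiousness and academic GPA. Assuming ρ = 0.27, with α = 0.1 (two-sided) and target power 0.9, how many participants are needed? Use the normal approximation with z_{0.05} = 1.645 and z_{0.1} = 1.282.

n = 115

Fisher's z: C = ½·ln((1+r)/(1−r)) = ½·ln(1.7397) = 0.2769.
n = ((z_{α/2} + z_β)/C)² + 3.
(1.645 + 1.282) / 0.2769 = 2.927 / 0.2769 = 10.571.
n = 10.571² + 3 = 111.74 + 3 = 114.7.
Round up.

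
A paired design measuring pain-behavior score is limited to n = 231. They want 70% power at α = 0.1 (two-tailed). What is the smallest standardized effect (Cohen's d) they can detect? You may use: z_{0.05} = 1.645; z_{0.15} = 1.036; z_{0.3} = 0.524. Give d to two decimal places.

d_min ≈ 0.14

For a single sample (or paired design) of n = 231: d_min = (z_{α/2} + z_β)/√n.
z-sum = 1.645 + 0.524 = 2.169.
d_min = 2.169 / √231 = 2.169 / 15.199 = 0.143.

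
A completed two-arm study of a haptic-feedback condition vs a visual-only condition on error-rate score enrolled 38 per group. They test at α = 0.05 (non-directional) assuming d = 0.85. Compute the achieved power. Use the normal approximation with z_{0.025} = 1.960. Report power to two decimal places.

For two equal groups, power = Φ(d·√(n/2) − z_{α/2}).
d·√(n/2) = 0.85 × √(38/2) = 0.85 × 4.359 = 3.705.
z_β = 3.705 − 1.960 = 1.745.
Power = Φ(1.745) = 0.960.

power ≈ 0.96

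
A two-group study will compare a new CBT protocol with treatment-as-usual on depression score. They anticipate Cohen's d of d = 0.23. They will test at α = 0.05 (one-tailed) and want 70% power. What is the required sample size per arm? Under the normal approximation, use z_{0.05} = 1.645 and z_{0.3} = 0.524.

For two independent groups with equal n: n = 2·((z_{α} + z_β) / d)².
z_{α} + z_β = 1.645 + 0.524 = 2.169.
n = 2 × (2.169 / 0.23)² = 2 × 9.430² = 2 × 88.93 = 177.9.
Round up to the next whole participant.

n = 178 per group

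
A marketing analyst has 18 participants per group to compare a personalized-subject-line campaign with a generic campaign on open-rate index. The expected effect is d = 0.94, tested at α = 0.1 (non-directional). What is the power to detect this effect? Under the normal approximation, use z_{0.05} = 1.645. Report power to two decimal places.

For two equal groups, power = Φ(d·√(n/2) − z_{α/2}).
d·√(n/2) = 0.94 × √(18/2) = 0.94 × 3.000 = 2.820.
z_β = 2.820 − 1.645 = 1.175.
Power = Φ(1.175) = 0.880.

power ≈ 0.88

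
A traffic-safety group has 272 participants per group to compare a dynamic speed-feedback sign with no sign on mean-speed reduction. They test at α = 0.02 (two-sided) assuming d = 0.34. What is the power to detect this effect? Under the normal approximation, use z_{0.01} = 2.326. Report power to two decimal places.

For two equal groups, power = Φ(d·√(n/2) − z_{α/2}).
d·√(n/2) = 0.34 × √(272/2) = 0.34 × 11.662 = 3.965.
z_β = 3.965 − 2.326 = 1.639.
Power = Φ(1.639) = 0.949.

power ≈ 0.95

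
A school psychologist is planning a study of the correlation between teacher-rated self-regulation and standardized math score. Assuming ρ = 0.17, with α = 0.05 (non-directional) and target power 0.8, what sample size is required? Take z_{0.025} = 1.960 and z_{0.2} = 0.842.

Fisher's z: C = ½·ln((1+r)/(1−r)) = ½·ln(1.4096) = 0.1717.
n = ((z_{α/2} + z_β)/C)² + 3.
(1.960 + 0.842) / 0.1717 = 2.802 / 0.1717 = 16.319.
n = 16.319² + 3 = 266.32 + 3 = 269.3.
Round up.

n = 270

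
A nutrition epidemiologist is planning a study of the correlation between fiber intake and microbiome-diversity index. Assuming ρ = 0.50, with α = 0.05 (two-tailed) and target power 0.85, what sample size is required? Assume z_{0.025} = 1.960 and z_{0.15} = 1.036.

Fisher's z: C = ½·ln((1+r)/(1−r)) = ½·ln(3.0000) = 0.5493.
n = ((z_{α/2} + z_β)/C)² + 3.
(1.960 + 1.036) / 0.5493 = 2.996 / 0.5493 = 5.454.
n = 5.454² + 3 = 29.75 + 3 = 32.7.
Round up.

n = 33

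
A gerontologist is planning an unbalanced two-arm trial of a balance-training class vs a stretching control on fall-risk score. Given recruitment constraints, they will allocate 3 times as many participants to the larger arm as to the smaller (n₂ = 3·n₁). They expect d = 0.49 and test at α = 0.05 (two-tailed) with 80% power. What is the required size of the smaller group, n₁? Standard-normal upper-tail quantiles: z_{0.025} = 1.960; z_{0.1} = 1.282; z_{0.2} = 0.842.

n₁ = 44

With allocation ratio k = n₂/n₁ = 3, Var(x̄₁−x̄₂) = σ²(1/n₁ + 1/(k·n₁)) = σ²·(k+1)/(k·n₁).
So n₁ = (1 + 1/k)·((z_{α/2} + z_β)/d)² = 1.333 × (2.802/0.49)².
n₁ = 1.333 × 32.70 = 43.6.
Round up: n₁ = 44, giving n₂ = 3 × 44 = 132.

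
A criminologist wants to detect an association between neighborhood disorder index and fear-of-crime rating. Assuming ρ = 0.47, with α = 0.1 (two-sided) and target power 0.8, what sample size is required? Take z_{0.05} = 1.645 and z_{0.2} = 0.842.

Fisher's z: C = ½·ln((1+r)/(1−r)) = ½·ln(2.7736) = 0.5101.
n = ((z_{α/2} + z_β)/C)² + 3.
(1.645 + 0.842) / 0.5101 = 2.487 / 0.5101 = 4.876.
n = 4.876² + 3 = 23.77 + 3 = 26.8.
Round up.

n = 27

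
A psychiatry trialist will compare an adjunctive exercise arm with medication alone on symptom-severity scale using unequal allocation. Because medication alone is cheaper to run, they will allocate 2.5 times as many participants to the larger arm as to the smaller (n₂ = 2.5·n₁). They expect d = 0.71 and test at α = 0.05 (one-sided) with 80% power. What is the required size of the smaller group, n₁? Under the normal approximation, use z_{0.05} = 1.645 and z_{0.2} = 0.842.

With allocation ratio k = n₂/n₁ = 2.5, Var(x̄₁−x̄₂) = σ²(1/n₁ + 1/(k·n₁)) = σ²·(k+1)/(k·n₁).
So n₁ = (1 + 1/k)·((z_{α} + z_β)/d)² = 1.400 × (2.487/0.71)².
n₁ = 1.400 × 12.27 = 17.2.
Round up: n₁ = 18, giving n₂ = 2.5 × 18 = 45.

n₁ = 18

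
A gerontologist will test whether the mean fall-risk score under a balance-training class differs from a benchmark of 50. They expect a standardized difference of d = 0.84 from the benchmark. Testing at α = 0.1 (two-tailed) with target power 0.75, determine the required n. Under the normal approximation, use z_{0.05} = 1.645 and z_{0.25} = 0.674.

n = 8

For a one-sample test: n = ((z_{α/2} + z_β) / d)².
z_{α/2} + z_β = 1.645 + 0.674 = 2.319.
n = (2.319 / 0.84)² = 2.761² = 7.62.
Round up.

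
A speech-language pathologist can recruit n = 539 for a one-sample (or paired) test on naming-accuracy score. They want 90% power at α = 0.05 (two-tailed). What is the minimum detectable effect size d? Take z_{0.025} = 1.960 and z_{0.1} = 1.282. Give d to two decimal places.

For a single sample (or paired design) of n = 539: d_min = (z_{α/2} + z_β)/√n.
z-sum = 1.960 + 1.282 = 3.242.
d_min = 3.242 / √539 = 3.242 / 23.216 = 0.140.

d_min ≈ 0.14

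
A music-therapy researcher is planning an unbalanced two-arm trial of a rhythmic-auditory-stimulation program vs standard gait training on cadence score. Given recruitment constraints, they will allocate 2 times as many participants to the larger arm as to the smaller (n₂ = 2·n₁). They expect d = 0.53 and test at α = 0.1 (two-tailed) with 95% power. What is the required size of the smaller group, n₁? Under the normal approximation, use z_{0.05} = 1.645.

With allocation ratio k = n₂/n₁ = 2, Var(x̄₁−x̄₂) = σ²(1/n₁ + 1/(k·n₁)) = σ²·(k+1)/(k·n₁).
So n₁ = (1 + 1/k)·((z_{α/2} + z_β)/d)² = 1.500 × (3.290/0.53)².
n₁ = 1.500 × 38.53 = 57.8.
Round up: n₁ = 58, giving n₂ = 2 × 58 = 116.

n₁ = 58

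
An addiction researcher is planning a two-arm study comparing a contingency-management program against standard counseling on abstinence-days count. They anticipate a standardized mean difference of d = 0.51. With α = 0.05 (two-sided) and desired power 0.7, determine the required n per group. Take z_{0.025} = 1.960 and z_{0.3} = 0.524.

n = 48 per group

For two independent groups with equal n: n = 2·((z_{α/2} + z_β) / d)².
z_{α/2} + z_β = 1.960 + 0.524 = 2.484.
n = 2 × (2.484 / 0.51)² = 2 × 4.871² = 2 × 23.72 = 47.4.
Round up to the next whole participant.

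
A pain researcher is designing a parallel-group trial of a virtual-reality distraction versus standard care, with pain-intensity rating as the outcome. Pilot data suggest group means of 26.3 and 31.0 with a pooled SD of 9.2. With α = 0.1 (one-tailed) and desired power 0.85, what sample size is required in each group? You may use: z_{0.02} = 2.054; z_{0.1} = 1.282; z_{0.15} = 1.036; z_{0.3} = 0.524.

n = 42 per group

Cohen's d = |M₁ − M₂| / SD_pooled = |26.3 − 31.0| / 9.2 = 4.7 / 9.2 = 0.511.
For two independent groups with equal n: n = 2·((z_{α} + z_β) / d)².
z_{α} + z_β = 1.282 + 1.036 = 2.318.
n = 2 × (2.318 / 0.511)² = 2 × 4.536² = 2 × 20.58 = 41.2.
Round up to the next whole participant.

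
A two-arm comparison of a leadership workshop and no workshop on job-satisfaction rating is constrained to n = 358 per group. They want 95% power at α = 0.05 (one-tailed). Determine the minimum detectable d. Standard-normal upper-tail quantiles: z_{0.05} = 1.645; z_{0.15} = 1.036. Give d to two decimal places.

d_min ≈ 0.25

For two independent groups of n = 358 each: d_min = (z_{α} + z_β)·√(2/n).
z-sum = 1.645 + 1.645 = 3.290.
d_min = 3.290 × √(2/358) = 3.290 × 0.0747 = 0.246.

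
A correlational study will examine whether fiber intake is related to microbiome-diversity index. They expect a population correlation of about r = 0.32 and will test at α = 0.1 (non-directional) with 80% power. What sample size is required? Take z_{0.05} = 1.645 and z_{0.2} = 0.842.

n = 60

Fisher's z: C = ½·ln((1+r)/(1−r)) = ½·ln(1.9412) = 0.3316.
n = ((z_{α/2} + z_β)/C)² + 3.
(1.645 + 0.842) / 0.3316 = 2.487 / 0.3316 = 7.500.
n = 7.500² + 3 = 56.25 + 3 = 59.2.
Round up.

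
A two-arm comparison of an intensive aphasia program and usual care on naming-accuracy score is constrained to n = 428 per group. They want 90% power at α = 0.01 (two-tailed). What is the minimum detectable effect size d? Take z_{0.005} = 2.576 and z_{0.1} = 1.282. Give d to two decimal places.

For two independent groups of n = 428 each: d_min = (z_{α/2} + z_β)·√(2/n).
z-sum = 2.576 + 1.282 = 3.858.
d_min = 3.858 × √(2/428) = 3.858 × 0.0684 = 0.264.

d_min ≈ 0.26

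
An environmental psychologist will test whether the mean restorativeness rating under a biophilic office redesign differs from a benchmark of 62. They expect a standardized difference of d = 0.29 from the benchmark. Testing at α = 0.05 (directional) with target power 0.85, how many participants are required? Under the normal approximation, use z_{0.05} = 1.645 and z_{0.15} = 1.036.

n = 86

For a one-sample test: n = ((z_{α} + z_β) / d)².
z_{α} + z_β = 1.645 + 1.036 = 2.681.
n = (2.681 / 0.29)² = 9.245² = 85.47.
Round up.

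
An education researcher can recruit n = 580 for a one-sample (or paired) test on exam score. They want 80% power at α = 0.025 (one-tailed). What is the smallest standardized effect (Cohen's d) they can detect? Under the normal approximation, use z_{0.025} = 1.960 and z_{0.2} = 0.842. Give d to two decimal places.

d_min ≈ 0.12

For a single sample (or paired design) of n = 580: d_min = (z_{α} + z_β)/√n.
z-sum = 1.960 + 0.842 = 2.802.
d_min = 2.802 / √580 = 2.802 / 24.083 = 0.116.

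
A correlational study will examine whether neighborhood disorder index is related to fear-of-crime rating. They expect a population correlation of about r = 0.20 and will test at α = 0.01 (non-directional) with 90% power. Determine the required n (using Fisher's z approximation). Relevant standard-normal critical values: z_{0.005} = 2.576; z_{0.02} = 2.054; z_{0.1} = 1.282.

n = 366

Fisher's z: C = ½·ln((1+r)/(1−r)) = ½·ln(1.5000) = 0.2027.
n = ((z_{α/2} + z_β)/C)² + 3.
(2.576 + 1.282) / 0.2027 = 3.858 / 0.2027 = 19.033.
n = 19.033² + 3 = 362.26 + 3 = 365.3.
Round up.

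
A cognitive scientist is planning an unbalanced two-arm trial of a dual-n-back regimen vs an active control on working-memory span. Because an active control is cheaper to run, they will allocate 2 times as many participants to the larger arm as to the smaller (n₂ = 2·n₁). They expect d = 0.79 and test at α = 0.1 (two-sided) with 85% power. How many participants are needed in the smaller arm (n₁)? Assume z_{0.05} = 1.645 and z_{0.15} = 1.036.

With allocation ratio k = n₂/n₁ = 2, Var(x̄₁−x̄₂) = σ²(1/n₁ + 1/(k·n₁)) = σ²·(k+1)/(k·n₁).
So n₁ = (1 + 1/k)·((z_{α/2} + z_β)/d)² = 1.500 × (2.681/0.79)².
n₁ = 1.500 × 11.52 = 17.3.
Round up: n₁ = 18, giving n₂ = 2 × 18 = 36.

n₁ = 18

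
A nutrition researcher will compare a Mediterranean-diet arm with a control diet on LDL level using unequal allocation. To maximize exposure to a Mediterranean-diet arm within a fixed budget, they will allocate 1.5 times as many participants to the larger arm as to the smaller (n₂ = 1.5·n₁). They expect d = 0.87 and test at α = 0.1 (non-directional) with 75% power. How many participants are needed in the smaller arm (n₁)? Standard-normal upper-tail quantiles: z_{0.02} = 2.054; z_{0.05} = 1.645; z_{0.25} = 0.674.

n₁ = 12

With allocation ratio k = n₂/n₁ = 1.5, Var(x̄₁−x̄₂) = σ²(1/n₁ + 1/(k·n₁)) = σ²·(k+1)/(k·n₁).
So n₁ = (1 + 1/k)·((z_{α/2} + z_β)/d)² = 1.667 × (2.319/0.87)².
n₁ = 1.667 × 7.10 = 11.8.
Round up: n₁ = 12, giving n₂ = 1.5 × 12 = 18.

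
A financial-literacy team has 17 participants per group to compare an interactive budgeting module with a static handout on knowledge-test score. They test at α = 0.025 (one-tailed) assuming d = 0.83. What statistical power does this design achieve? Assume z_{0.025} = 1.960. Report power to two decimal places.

For two equal groups, power = Φ(d·√(n/2) − z_{α}).
d·√(n/2) = 0.83 × √(17/2) = 0.83 × 2.915 = 2.420.
z_β = 2.420 − 1.960 = 0.460.
Power = Φ(0.460) = 0.677.

power ≈ 0.68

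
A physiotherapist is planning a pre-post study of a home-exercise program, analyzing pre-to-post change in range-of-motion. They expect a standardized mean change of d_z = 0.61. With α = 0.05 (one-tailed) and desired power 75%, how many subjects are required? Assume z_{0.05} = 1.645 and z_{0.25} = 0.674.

For a paired (one-sample on differences) test: n = ((z_{α} + z_β) / d)².
z_{α} + z_β = 1.645 + 0.674 = 2.319.
n = (2.319 / 0.61)² = 3.802² = 14.45.
Round up.

n = 15 pairs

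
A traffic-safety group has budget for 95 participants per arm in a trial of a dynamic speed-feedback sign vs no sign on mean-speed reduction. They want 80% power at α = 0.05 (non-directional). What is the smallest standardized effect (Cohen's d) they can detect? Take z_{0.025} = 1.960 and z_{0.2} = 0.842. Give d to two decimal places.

d_min ≈ 0.41

For two independent groups of n = 95 each: d_min = (z_{α/2} + z_β)·√(2/n).
z-sum = 1.960 + 0.842 = 2.802.
d_min = 2.802 × √(2/95) = 2.802 × 0.1451 = 0.407.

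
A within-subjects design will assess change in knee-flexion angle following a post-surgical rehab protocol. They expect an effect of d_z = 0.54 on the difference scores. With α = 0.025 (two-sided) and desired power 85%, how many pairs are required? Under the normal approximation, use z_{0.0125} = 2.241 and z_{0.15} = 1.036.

n = 37 pairs

For a paired (one-sample on differences) test: n = ((z_{α/2} + z_β) / d)².
z_{α/2} + z_β = 2.241 + 1.036 = 3.277.
n = (3.277 / 0.54)² = 6.069² = 36.83.
Round up.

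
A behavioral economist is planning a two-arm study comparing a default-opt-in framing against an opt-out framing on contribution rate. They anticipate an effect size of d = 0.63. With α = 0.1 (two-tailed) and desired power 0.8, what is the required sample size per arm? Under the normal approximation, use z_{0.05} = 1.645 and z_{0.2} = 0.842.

n = 32 per group

For two independent groups with equal n: n = 2·((z_{α/2} + z_β) / d)².
z_{α/2} + z_β = 1.645 + 0.842 = 2.487.
n = 2 × (2.487 / 0.63)² = 2 × 3.948² = 2 × 15.58 = 31.2.
Round up to the next whole participant.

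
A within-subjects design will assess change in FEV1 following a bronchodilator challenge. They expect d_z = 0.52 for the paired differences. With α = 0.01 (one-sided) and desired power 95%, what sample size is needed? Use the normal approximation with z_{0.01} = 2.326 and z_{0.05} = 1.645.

For a paired (one-sample on differences) test: n = ((z_{α} + z_β) / d)².
z_{α} + z_β = 2.326 + 1.645 = 3.971.
n = (3.971 / 0.52)² = 7.637² = 58.32.
Round up.

n = 59 pairs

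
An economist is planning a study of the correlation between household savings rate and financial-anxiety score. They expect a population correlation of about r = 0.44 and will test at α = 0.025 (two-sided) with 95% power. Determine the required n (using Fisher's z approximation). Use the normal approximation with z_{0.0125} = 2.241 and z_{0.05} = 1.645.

n = 71

Fisher's z: C = ½·ln((1+r)/(1−r)) = ½·ln(2.5714) = 0.4722.
n = ((z_{α/2} + z_β)/C)² + 3.
(2.241 + 1.645) / 0.4722 = 3.886 / 0.4722 = 8.230.
n = 8.230² + 3 = 67.73 + 3 = 70.7.
Round up.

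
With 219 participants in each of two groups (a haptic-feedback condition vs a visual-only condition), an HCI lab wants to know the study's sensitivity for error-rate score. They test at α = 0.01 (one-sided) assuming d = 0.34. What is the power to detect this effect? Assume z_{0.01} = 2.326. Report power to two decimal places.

power ≈ 0.89

For two equal groups, power = Φ(d·√(n/2) − z_{α}).
d·√(n/2) = 0.34 × √(219/2) = 0.34 × 10.464 = 3.558.
z_β = 3.558 − 2.326 = 1.232.
Power = Φ(1.232) = 0.891.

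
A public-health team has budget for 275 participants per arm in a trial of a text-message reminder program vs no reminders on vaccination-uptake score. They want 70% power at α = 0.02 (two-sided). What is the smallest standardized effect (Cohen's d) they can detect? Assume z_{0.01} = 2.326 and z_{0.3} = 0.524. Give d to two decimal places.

For two independent groups of n = 275 each: d_min = (z_{α/2} + z_β)·√(2/n).
z-sum = 2.326 + 0.524 = 2.850.
d_min = 2.850 × √(2/275) = 2.850 × 0.0853 = 0.243.

d_min ≈ 0.24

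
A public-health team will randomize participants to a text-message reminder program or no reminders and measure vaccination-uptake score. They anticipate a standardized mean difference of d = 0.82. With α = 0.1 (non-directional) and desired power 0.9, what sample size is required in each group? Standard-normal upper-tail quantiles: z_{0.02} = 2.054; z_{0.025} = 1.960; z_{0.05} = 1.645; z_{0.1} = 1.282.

n = 26 per group

For two independent groups with equal n: n = 2·((z_{α/2} + z_β) / d)².
z_{α/2} + z_β = 1.645 + 1.282 = 2.927.
n = 2 × (2.927 / 0.82)² = 2 × 3.570² = 2 × 12.74 = 25.5.
Round up to the next whole participant.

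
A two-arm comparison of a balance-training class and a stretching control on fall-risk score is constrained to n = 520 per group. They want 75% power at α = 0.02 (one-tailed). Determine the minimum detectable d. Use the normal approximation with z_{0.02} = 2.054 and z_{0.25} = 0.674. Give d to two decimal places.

For two independent groups of n = 520 each: d_min = (z_{α} + z_β)·√(2/n).
z-sum = 2.054 + 0.674 = 2.728.
d_min = 2.728 × √(2/520) = 2.728 × 0.0620 = 0.169.

d_min ≈ 0.17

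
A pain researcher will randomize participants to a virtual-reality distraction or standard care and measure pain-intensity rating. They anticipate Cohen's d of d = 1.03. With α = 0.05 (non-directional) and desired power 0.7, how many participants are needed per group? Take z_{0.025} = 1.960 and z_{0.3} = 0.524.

n = 12 per group

For two independent groups with equal n: n = 2·((z_{α/2} + z_β) / d)².
z_{α/2} + z_β = 1.960 + 0.524 = 2.484.
n = 2 × (2.484 / 1.03)² = 2 × 2.412² = 2 × 5.82 = 11.6.
Round up to the next whole participant.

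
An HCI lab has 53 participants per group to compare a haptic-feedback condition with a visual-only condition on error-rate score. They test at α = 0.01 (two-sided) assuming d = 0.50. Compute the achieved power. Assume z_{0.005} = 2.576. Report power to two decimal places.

power ≈ 0.50

For two equal groups, power = Φ(d·√(n/2) − z_{α/2}).
d·√(n/2) = 0.50 × √(53/2) = 0.50 × 5.148 = 2.574.
z_β = 2.574 − 2.576 = -0.002.
Power = Φ(-0.002) = 0.499.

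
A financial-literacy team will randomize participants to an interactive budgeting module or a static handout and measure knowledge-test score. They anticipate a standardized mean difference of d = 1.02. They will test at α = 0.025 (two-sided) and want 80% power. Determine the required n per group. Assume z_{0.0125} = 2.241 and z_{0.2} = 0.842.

n = 19 per group

For two independent groups with equal n: n = 2·((z_{α/2} + z_β) / d)².
z_{α/2} + z_β = 2.241 + 0.842 = 3.083.
n = 2 × (3.083 / 1.02)² = 2 × 3.023² = 2 × 9.14 = 18.3.
Round up to the next whole participant.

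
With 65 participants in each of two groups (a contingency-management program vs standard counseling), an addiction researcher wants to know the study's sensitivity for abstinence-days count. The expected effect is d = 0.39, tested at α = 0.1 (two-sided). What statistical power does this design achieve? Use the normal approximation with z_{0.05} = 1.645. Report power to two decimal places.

For two equal groups, power = Φ(d·√(n/2) − z_{α/2}).
d·√(n/2) = 0.39 × √(65/2) = 0.39 × 5.701 = 2.223.
z_β = 2.223 − 1.645 = 0.578.
Power = Φ(0.578) = 0.718.

power ≈ 0.72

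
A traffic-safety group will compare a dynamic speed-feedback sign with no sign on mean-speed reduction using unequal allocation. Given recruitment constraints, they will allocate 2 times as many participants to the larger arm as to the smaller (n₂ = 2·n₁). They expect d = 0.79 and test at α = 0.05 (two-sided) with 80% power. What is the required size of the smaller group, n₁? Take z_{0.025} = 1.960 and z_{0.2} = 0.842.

n₁ = 19

With allocation ratio k = n₂/n₁ = 2, Var(x̄₁−x̄₂) = σ²(1/n₁ + 1/(k·n₁)) = σ²·(k+1)/(k·n₁).
So n₁ = (1 + 1/k)·((z_{α/2} + z_β)/d)² = 1.500 × (2.802/0.79)².
n₁ = 1.500 × 12.58 = 18.9.
Round up: n₁ = 19, giving n₂ = 2 × 19 = 38.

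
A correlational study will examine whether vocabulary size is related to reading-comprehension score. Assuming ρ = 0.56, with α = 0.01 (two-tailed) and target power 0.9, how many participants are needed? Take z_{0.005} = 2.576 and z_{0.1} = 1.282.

n = 41

Fisher's z: C = ½·ln((1+r)/(1−r)) = ½·ln(3.5455) = 0.6328.
n = ((z_{α/2} + z_β)/C)² + 3.
(2.576 + 1.282) / 0.6328 = 3.858 / 0.6328 = 6.097.
n = 6.097² + 3 = 37.17 + 3 = 40.2.
Round up.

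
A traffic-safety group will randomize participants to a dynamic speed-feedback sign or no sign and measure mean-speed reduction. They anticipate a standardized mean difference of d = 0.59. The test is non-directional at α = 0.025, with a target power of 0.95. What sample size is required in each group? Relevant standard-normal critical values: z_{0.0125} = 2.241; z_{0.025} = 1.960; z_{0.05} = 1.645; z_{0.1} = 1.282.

n = 87 per group

For two independent groups with equal n: n = 2·((z_{α/2} + z_β) / d)².
z_{α/2} + z_β = 2.241 + 1.645 = 3.886.
n = 2 × (3.886 / 0.59)² = 2 × 6.586² = 2 × 43.38 = 86.8.
Round up to the next whole participant.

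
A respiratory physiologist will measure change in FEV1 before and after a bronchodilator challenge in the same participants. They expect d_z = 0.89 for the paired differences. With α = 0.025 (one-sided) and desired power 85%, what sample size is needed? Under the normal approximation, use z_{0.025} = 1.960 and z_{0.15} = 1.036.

For a paired (one-sample on differences) test: n = ((z_{α} + z_β) / d)².
z_{α} + z_β = 1.960 + 1.036 = 2.996.
n = (2.996 / 0.89)² = 3.366² = 11.33.
Round up.

n = 12 pairs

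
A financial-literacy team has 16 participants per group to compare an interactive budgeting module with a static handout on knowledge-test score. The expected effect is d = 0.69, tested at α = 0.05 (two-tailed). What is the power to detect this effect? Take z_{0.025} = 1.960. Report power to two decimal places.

power ≈ 0.50

For two equal groups, power = Φ(d·√(n/2) − z_{α/2}).
d·√(n/2) = 0.69 × √(16/2) = 0.69 × 2.828 = 1.952.
z_β = 1.952 − 1.960 = -0.008.
Power = Φ(-0.008) = 0.497.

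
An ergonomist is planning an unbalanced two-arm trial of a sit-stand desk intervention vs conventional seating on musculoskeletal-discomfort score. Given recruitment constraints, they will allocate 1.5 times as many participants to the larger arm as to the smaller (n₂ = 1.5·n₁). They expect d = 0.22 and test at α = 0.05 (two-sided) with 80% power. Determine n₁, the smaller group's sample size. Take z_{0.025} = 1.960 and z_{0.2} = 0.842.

With allocation ratio k = n₂/n₁ = 1.5, Var(x̄₁−x̄₂) = σ²(1/n₁ + 1/(k·n₁)) = σ²·(k+1)/(k·n₁).
So n₁ = (1 + 1/k)·((z_{α/2} + z_β)/d)² = 1.667 × (2.802/0.22)².
n₁ = 1.667 × 162.21 = 270.4.
Round up: n₁ = 271, giving n₂ = ⌈1.5 × 271⌉ = ⌈406.5⌉ = 407.

n₁ = 271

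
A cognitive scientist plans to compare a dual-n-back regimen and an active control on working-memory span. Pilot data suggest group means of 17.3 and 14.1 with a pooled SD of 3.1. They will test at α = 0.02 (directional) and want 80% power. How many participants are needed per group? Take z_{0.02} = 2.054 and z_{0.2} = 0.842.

Cohen's d = |M₁ − M₂| / SD_pooled = |17.3 − 14.1| / 3.1 = 3.2 / 3.1 = 1.032.
For two independent groups with equal n: n = 2·((z_{α} + z_β) / d)².
z_{α} + z_β = 2.054 + 0.842 = 2.896.
n = 2 × (2.896 / 1.032)² = 2 × 2.806² = 2 × 7.87 = 15.7.
Round up to the next whole participant.

n = 16 per group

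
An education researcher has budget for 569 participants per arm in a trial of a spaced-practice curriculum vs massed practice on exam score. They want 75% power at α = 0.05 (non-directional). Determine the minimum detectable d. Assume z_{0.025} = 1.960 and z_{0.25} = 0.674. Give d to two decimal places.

d_min ≈ 0.16

For two independent groups of n = 569 each: d_min = (z_{α/2} + z_β)·√(2/n).
z-sum = 1.960 + 0.674 = 2.634.
d_min = 2.634 × √(2/569) = 2.634 × 0.0593 = 0.156.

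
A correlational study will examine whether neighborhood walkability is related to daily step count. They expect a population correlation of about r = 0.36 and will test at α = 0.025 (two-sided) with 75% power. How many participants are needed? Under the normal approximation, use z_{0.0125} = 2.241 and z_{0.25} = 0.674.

n = 63

Fisher's z: C = ½·ln((1+r)/(1−r)) = ½·ln(2.1250) = 0.3769.
n = ((z_{α/2} + z_β)/C)² + 3.
(2.241 + 0.674) / 0.3769 = 2.915 / 0.3769 = 7.734.
n = 7.734² + 3 = 59.82 + 3 = 62.8.
Round up.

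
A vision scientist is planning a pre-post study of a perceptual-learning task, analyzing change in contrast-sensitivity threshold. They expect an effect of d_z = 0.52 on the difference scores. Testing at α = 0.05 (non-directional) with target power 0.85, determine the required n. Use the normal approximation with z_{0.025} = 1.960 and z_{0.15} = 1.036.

For a paired (one-sample on differences) test: n = ((z_{α/2} + z_β) / d)².
z_{α/2} + z_β = 1.960 + 1.036 = 2.996.
n = (2.996 / 0.52)² = 5.762² = 33.20.
Round up.

n = 34 pairs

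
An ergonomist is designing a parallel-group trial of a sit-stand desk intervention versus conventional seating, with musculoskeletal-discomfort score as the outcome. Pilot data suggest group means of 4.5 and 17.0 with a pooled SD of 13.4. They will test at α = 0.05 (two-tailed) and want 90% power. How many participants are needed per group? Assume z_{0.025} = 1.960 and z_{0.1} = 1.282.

n = 25 per group

Cohen's d = |M₁ − M₂| / SD_pooled = |4.5 − 17.0| / 13.4 = 12.5 / 13.4 = 0.933.
For two independent groups with equal n: n = 2·((z_{α/2} + z_β) / d)².
z_{α/2} + z_β = 1.960 + 1.282 = 3.242.
n = 2 × (3.242 / 0.933)² = 2 × 3.475² = 2 × 12.07 = 24.1.
Round up to the next whole participant.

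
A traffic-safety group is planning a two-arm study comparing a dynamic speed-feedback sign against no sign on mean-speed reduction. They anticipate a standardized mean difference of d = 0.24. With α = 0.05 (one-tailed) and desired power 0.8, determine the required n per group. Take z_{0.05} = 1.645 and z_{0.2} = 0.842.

n = 215 per group

For two independent groups with equal n: n = 2·((z_{α} + z_β) / d)².
z_{α} + z_β = 1.645 + 0.842 = 2.487.
n = 2 × (2.487 / 0.24)² = 2 × 10.363² = 2 × 107.38 = 214.8.
Round up to the next whole participant.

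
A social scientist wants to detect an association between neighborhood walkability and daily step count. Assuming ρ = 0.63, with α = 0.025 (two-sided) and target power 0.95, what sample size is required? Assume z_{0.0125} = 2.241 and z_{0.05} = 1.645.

n = 31

Fisher's z: C = ½·ln((1+r)/(1−r)) = ½·ln(4.4054) = 0.7414.
n = ((z_{α/2} + z_β)/C)² + 3.
(2.241 + 1.645) / 0.7414 = 3.886 / 0.7414 = 5.241.
n = 5.241² + 3 = 27.47 + 3 = 30.5.
Round up.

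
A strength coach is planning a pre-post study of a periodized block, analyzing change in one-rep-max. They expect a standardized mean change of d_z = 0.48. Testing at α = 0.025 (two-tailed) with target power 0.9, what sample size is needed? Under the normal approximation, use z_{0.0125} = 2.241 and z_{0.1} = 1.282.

For a paired (one-sample on differences) test: n = ((z_{α/2} + z_β) / d)².
z_{α/2} + z_β = 2.241 + 1.282 = 3.523.
n = (3.523 / 0.48)² = 7.340² = 53.87.
Round up.

n = 54 pairs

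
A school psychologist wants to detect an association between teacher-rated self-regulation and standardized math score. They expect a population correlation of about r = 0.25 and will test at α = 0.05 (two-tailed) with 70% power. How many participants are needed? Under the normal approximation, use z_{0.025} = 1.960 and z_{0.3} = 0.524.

n = 98

Fisher's z: C = ½·ln((1+r)/(1−r)) = ½·ln(1.6667) = 0.2554.
n = ((z_{α/2} + z_β)/C)² + 3.
(1.960 + 0.524) / 0.2554 = 2.484 / 0.2554 = 9.726.
n = 9.726² + 3 = 94.59 + 3 = 97.6.
Round up.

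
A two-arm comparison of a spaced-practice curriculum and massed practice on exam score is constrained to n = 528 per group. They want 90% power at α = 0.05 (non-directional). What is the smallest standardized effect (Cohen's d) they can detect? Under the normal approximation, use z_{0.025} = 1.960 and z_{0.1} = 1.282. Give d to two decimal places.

For two independent groups of n = 528 each: d_min = (z_{α/2} + z_β)·√(2/n).
z-sum = 1.960 + 1.282 = 3.242.
d_min = 3.242 × √(2/528) = 3.242 × 0.0615 = 0.200.

d_min ≈ 0.20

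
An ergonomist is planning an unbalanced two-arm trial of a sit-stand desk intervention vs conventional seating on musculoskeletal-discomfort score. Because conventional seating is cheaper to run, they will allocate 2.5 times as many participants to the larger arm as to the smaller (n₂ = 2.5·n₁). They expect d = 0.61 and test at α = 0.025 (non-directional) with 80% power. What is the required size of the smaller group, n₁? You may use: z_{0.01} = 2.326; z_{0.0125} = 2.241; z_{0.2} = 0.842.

With allocation ratio k = n₂/n₁ = 2.5, Var(x̄₁−x̄₂) = σ²(1/n₁ + 1/(k·n₁)) = σ²·(k+1)/(k·n₁).
So n₁ = (1 + 1/k)·((z_{α/2} + z_β)/d)² = 1.400 × (3.083/0.61)².
n₁ = 1.400 × 25.54 = 35.8.
Round up: n₁ = 36, giving n₂ = 2.5 × 36 = 90.

n₁ = 36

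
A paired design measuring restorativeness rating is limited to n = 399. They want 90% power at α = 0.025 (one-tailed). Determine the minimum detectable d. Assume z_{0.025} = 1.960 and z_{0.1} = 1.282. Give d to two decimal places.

For a single sample (or paired design) of n = 399: d_min = (z_{α} + z_β)/√n.
z-sum = 1.960 + 1.282 = 3.242.
d_min = 3.242 / √399 = 3.242 / 19.975 = 0.162.

d_min ≈ 0.16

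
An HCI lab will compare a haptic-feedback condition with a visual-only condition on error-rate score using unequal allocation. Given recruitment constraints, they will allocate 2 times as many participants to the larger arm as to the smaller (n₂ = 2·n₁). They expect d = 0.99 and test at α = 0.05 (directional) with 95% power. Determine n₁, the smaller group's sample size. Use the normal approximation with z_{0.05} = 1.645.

n₁ = 17

With allocation ratio k = n₂/n₁ = 2, Var(x̄₁−x̄₂) = σ²(1/n₁ + 1/(k·n₁)) = σ²·(k+1)/(k·n₁).
So n₁ = (1 + 1/k)·((z_{α} + z_β)/d)² = 1.500 × (3.290/0.99)².
n₁ = 1.500 × 11.04 = 16.6.
Round up: n₁ = 17, giving n₂ = 2 × 17 = 34.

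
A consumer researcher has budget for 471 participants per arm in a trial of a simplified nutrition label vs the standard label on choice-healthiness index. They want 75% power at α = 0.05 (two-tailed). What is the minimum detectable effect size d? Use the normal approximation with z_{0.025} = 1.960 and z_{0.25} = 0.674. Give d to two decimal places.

d_min ≈ 0.17

For two independent groups of n = 471 each: d_min = (z_{α/2} + z_β)·√(2/n).
z-sum = 1.960 + 0.674 = 2.634.
d_min = 2.634 × √(2/471) = 2.634 × 0.0652 = 0.172.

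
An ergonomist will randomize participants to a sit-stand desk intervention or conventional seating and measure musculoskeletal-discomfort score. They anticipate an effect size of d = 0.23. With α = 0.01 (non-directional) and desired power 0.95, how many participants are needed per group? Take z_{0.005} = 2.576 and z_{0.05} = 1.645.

For two independent groups with equal n: n = 2·((z_{α/2} + z_β) / d)².
z_{α/2} + z_β = 2.576 + 1.645 = 4.221.
n = 2 × (4.221 / 0.23)² = 2 × 18.352² = 2 × 336.80 = 673.6.
Round up to the next whole participant.

n = 674 per group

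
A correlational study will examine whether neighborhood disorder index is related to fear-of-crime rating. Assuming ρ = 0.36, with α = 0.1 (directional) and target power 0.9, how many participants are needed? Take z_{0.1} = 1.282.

Fisher's z: C = ½·ln((1+r)/(1−r)) = ½·ln(2.1250) = 0.3769.
n = ((z_{α} + z_β)/C)² + 3.
(1.282 + 1.282) / 0.3769 = 2.564 / 0.3769 = 6.803.
n = 6.803² + 3 = 46.28 + 3 = 49.3.
Round up.

n = 50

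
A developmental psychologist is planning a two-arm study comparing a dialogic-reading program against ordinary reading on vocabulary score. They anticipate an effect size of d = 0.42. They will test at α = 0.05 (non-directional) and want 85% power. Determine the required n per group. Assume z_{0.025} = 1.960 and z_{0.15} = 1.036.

For two independent groups with equal n: n = 2·((z_{α/2} + z_β) / d)².
z_{α/2} + z_β = 1.960 + 1.036 = 2.996.
n = 2 × (2.996 / 0.42)² = 2 × 7.133² = 2 × 50.88 = 101.8.
Round up to the next whole participant.

n = 102 per group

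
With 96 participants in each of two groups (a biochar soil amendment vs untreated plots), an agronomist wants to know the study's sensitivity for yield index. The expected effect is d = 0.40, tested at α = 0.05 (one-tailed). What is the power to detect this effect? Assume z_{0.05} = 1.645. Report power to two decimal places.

power ≈ 0.87

For two equal groups, power = Φ(d·√(n/2) − z_{α}).
d·√(n/2) = 0.40 × √(96/2) = 0.40 × 6.928 = 2.771.
z_β = 2.771 − 1.645 = 1.126.
Power = Φ(1.126) = 0.870.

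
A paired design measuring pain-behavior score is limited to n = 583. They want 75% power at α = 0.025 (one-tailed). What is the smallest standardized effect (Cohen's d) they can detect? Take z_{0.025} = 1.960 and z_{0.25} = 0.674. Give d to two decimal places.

For a single sample (or paired design) of n = 583: d_min = (z_{α} + z_β)/√n.
z-sum = 1.960 + 0.674 = 2.634.
d_min = 2.634 / √583 = 2.634 / 24.145 = 0.109.

d_min ≈ 0.11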